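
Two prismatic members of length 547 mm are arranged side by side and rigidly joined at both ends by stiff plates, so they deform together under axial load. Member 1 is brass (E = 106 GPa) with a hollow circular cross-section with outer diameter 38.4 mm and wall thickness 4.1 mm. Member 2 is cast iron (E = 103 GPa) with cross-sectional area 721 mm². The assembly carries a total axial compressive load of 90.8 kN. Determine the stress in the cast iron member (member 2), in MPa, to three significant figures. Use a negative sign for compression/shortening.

-77.2 MPa

A_1 = 441.8 mm².
Equal strain + equilibrium ⇒ each member carries load in proportion to AE: A₁E₁ = 46830000 N, A₂E₂ = 74260000 N, ΣAE = 121100000 N.
σ₂ = P·E₂/ΣAE = -90800·103000/121100000 = -77.23 MPa.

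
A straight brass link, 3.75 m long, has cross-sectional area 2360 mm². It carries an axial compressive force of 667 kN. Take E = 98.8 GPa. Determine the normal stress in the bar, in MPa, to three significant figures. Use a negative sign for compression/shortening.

σ = N/A = -667000/2360 = -282.6 MPa.

-283 MPa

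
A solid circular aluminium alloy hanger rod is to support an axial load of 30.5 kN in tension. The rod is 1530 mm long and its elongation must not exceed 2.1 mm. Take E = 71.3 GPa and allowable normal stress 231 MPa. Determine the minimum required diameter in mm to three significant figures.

Required area A ≥ P/σ_allow = 30500/231 = 132 mm².
For a solid circular section, d ≥ √(4A/π) = 12.97 mm.
Elongation limit: A ≥ PL/(Eδ_allow) = 30500·1530/(71300·2.1) = 311.7 mm² ⇒ d ≥ 19.92 mm.
The elongation limit governs.

19.9 mm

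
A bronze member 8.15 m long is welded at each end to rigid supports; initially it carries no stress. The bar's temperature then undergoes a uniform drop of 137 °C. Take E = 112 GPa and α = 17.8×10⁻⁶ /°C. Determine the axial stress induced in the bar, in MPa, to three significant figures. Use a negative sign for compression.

Free thermal expansion αLΔT = 17.8e-6 · 8150 · -137 = -19.87 mm.
The walls impose strain ε = −(-19.87)/8150 = 2.4386e-03; σ = Eε = 112000 · 2.4386e-03 = 273.1 MPa.

273 MPa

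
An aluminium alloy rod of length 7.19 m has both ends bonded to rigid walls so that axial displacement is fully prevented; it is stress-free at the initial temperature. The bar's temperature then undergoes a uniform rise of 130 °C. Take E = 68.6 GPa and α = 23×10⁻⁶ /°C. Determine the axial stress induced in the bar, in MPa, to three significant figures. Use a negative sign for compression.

-205 MPa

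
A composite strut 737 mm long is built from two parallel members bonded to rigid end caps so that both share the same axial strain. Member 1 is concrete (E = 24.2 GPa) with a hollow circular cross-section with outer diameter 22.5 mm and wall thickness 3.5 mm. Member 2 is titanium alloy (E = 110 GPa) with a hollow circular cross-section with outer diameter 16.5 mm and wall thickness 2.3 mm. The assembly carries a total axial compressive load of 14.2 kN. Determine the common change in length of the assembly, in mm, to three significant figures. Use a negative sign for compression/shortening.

A_1 = 208.9 mm².
A_2 = 102.6 mm².
Equal strain + equilibrium ⇒ each member carries load in proportion to AE: A₁E₁ = 5056000 N, A₂E₂ = 11290000 N, ΣAE = 16340000 N.
δ = PL/ΣAE = -14200·737/16340000 = -0.6404 mm.

-0.640 mm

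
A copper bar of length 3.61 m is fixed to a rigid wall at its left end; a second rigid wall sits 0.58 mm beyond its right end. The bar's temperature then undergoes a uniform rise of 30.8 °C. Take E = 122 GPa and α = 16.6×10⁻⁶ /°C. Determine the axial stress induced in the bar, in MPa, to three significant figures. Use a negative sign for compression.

-42.8 MPa

Free thermal expansion αLΔT = 16.6e-6 · 3610 · 30.8 = 1.846 mm.
The walls engage after the gap closes; constrained expansion = 1.846 − 0.58 = 1.266 mm.
The walls impose strain ε = −(1.266)/3610 = -3.5062e-04; σ = Eε = 122000 · -3.5062e-04 = -42.78 MPa.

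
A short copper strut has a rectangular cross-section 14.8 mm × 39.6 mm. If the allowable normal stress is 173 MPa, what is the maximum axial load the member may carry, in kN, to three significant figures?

101 kN

A = 586.1 mm².
P_max = σ_allow · A = 173 · 586.1 = 101400 N = 101.4 kN.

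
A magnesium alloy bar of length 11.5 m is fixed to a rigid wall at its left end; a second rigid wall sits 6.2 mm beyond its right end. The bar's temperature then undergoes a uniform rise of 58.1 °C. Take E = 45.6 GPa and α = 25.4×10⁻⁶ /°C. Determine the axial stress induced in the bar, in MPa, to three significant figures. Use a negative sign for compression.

Free thermal expansion αLΔT = 25.4e-6 · 11500 · 58.1 = 16.97 mm.
The walls engage after the gap closes; constrained expansion = 16.97 − 6.2 = 10.77 mm.
The walls impose strain ε = −(10.77)/11500 = -9.3661e-04; σ = Eε = 45600 · -9.3661e-04 = -42.71 MPa.

-42.7 MPa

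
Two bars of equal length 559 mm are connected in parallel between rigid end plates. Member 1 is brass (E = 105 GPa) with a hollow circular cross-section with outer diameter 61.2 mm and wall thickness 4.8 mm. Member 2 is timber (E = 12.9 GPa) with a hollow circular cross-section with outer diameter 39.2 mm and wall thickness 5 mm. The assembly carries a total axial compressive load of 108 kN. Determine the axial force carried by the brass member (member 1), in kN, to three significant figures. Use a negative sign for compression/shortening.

A_1 = 850.5 mm².
A_2 = 537.2 mm².
Equal strain + equilibrium ⇒ each member carries load in proportion to AE: A₁E₁ = 89300000 N, A₂E₂ = 6930000 N, ΣAE = 96230000 N.
F₁ = P·A₁E₁/ΣAE = -108000·89300000/96230000 = -100200 N.

-100 kN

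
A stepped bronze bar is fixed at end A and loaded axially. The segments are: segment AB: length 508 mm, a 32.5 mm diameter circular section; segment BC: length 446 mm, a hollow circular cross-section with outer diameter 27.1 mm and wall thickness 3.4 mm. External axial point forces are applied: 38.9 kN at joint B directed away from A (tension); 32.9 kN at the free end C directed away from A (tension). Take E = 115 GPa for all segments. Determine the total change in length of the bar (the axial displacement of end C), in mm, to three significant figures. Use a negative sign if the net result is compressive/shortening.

0.886 mm

Internal axial forces (sectioning from the free end, tension +): N_BC = 32.9 kN, N_AB = 71.8 kN.
A_AB = 829.6 mm².
A_BC = 253.1 mm².
δ_AB = 71800·508/(829.6·115000) = 0.3823 mm
δ_BC = 32900·446/(253.1·115000) = 0.504 mm
δ = Σδ_i = 0.8864 mm.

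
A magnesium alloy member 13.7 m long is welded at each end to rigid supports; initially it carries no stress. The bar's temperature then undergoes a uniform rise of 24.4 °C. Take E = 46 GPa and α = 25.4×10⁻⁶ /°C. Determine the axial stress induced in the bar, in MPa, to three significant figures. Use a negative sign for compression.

Free thermal expansion αLΔT = 25.4e-6 · 13700 · 24.4 = 8.491 mm.
The walls impose strain ε = −(8.491)/13700 = -6.1976e-04; σ = Eε = 46000 · -6.1976e-04 = -28.51 MPa.

-28.5 MPa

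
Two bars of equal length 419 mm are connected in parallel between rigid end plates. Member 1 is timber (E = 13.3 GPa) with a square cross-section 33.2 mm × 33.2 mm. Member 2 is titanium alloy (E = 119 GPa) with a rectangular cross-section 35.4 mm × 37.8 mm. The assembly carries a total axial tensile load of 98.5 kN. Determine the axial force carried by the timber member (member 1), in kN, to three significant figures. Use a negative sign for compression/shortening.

A_1 = 1102 mm².
A_2 = 1338 mm².
Equal strain + equilibrium ⇒ each member carries load in proportion to AE: A₁E₁ = 14660000 N, A₂E₂ = 159200000 N, ΣAE = 173900000 N.
F₁ = P·A₁E₁/ΣAE = 98500·14660000/173900000 = 8304 N.

8.30 kN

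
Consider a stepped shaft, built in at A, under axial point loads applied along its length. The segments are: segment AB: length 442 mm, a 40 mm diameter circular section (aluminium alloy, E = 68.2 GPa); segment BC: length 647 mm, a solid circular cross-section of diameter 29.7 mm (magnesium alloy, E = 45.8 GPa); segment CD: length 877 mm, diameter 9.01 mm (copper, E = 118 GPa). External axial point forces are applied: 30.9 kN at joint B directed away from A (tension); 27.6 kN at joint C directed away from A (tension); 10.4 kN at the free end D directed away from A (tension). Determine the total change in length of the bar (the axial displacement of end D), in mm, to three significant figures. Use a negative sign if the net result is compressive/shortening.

2.34 mm

Internal axial forces (sectioning from the free end, tension +): N_CD = 10.4 kN, N_BC = 38 kN, N_AB = 68.9 kN.
A_AB = 1257 mm².
A_BC = 692.8 mm².
A_CD = 63.76 mm².
δ_AB = 68900·442/(1257·68200) = 0.3553 mm
δ_BC = 38000·647/(692.8·45800) = 0.7749 mm
δ_CD = 10400·877/(63.76·118000) = 1.212 mm
δ = Σδ_i = 2.342 mm.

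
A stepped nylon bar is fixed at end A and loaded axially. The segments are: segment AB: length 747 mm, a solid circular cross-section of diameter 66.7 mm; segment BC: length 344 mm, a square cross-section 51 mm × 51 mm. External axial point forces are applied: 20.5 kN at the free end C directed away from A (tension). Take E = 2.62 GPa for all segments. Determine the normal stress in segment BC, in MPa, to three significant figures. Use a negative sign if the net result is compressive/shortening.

Internal axial forces (sectioning from the free end, tension +): N_BC = 20.5 kN, N_AB = 20.5 kN.
A_BC = 2601 mm².
σ_BC = N_BC/A_BC = 20500/2601 = 7.882 MPa.

7.88 MPa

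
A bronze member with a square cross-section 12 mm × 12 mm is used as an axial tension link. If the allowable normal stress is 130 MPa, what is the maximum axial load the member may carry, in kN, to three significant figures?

A = 144 mm².
P_max = σ_allow · A = 130 · 144 = 18720 N = 18.72 kN.

18.7 kN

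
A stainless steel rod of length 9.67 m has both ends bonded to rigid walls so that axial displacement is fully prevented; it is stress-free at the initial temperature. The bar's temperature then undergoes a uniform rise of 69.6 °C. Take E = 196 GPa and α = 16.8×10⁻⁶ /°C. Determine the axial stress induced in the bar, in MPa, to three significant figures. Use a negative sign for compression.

-229 MPa

Free thermal expansion αLΔT = 16.8e-6 · 9670 · 69.6 = 11.31 mm.
The walls impose strain ε = −(11.31)/9670 = -1.1693e-03; σ = Eε = 196000 · -1.1693e-03 = -229.2 MPa.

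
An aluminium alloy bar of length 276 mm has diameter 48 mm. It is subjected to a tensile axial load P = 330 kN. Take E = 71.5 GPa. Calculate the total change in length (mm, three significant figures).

A = 1810 mm².
δ_mech = NL/(AE) = 330000·276/(1810·71500) = 0.704 mm.

0.704 mm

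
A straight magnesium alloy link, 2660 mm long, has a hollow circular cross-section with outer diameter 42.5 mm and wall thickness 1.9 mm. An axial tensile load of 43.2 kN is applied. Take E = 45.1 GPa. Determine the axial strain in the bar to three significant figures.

A = 242.3 mm².
σ = N/A = 178.3 MPa; ε = σ/E = 178.3/45100 = 3.953e-03.

0.00395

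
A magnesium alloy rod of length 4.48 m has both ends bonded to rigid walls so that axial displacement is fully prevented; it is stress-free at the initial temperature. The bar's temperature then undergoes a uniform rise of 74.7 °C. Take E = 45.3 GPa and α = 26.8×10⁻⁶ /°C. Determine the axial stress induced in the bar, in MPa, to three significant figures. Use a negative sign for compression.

-90.7 MPa

Free thermal expansion αLΔT = 26.8e-6 · 4480 · 74.7 = 8.969 mm.
The walls impose strain ε = −(8.969)/4480 = -2.0020e-03; σ = Eε = 45300 · -2.0020e-03 = -90.69 MPa.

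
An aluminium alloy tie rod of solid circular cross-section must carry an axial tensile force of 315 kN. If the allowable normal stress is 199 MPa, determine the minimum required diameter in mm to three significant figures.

Required area A ≥ P/σ_allow = 315000/199 = 1583 mm².
For a solid circular section, d ≥ √(4A/π) = 44.89 mm.

44.9 mm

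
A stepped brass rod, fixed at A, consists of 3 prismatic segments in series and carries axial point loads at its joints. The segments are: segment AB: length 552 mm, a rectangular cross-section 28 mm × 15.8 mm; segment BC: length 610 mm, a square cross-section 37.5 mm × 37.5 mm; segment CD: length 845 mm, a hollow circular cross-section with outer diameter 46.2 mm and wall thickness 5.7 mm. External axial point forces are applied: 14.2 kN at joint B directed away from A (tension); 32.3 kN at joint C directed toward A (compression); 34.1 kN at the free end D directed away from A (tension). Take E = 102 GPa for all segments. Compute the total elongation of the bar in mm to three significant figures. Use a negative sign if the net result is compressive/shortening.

0.593 mm

Internal axial forces (sectioning from the free end, tension +): N_CD = 34.1 kN, N_BC = 1.8 kN, N_AB = 16 kN.
A_AB = 442.4 mm².
A_BC = 1406 mm².
A_CD = 725.2 mm².
δ_AB = 16000·552/(442.4·102000) = 0.1957 mm
δ_BC = 1800·610/(1406·102000) = 0.007655 mm
δ_CD = 34100·845/(725.2·102000) = 0.3895 mm
δ = Σδ_i = 0.5929 mm.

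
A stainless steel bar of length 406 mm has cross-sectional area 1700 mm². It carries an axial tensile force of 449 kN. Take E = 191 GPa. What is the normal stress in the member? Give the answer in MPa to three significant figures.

264 MPa

σ = N/A = 449000/1700 = 264.1 MPa.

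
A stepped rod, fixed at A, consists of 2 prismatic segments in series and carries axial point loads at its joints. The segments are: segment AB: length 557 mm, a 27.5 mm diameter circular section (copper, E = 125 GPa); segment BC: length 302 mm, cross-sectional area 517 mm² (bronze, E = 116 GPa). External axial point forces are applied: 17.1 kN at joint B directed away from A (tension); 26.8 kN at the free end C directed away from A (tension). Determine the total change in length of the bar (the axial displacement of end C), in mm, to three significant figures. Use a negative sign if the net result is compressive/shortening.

0.464 mm

Internal axial forces (sectioning from the free end, tension +): N_BC = 26.8 kN, N_AB = 43.9 kN.
A_AB = 594 mm².
δ_AB = 43900·557/(594·125000) = 0.3293 mm
δ_BC = 26800·302/(517·116000) = 0.135 mm
δ = Σδ_i = 0.4643 mm.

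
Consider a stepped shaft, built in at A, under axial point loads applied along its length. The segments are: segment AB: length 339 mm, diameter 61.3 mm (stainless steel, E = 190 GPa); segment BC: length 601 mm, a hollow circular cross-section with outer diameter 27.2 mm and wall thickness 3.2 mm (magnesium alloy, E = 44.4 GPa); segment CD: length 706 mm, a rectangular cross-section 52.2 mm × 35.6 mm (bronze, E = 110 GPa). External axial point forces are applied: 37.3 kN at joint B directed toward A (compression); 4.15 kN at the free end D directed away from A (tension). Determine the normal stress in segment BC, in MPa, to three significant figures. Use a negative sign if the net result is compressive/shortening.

Internal axial forces (sectioning from the free end, tension +): N_CD = 4.15 kN, N_BC = 4.15 kN, N_AB = -33.15 kN.
A_BC = 241.3 mm².
σ_BC = N_BC/A_BC = 4150/241.3 = 17.2 MPa.

17.2 MPa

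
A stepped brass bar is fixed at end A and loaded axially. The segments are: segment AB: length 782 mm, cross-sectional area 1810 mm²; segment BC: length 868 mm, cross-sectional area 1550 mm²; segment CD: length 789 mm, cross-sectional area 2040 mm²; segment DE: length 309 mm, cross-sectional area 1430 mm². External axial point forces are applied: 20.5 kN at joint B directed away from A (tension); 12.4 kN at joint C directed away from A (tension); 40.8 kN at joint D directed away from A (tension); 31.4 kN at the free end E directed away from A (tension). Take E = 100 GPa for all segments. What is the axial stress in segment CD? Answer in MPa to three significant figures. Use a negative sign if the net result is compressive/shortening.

35.4 MPa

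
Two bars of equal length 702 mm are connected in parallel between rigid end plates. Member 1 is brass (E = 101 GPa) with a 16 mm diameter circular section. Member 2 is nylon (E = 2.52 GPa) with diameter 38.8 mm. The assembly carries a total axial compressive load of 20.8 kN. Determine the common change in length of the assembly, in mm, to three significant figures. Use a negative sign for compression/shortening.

A_1 = 201.1 mm².
A_2 = 1182 mm².
Equal strain + equilibrium ⇒ each member carries load in proportion to AE: A₁E₁ = 20310000 N, A₂E₂ = 2980000 N, ΣAE = 23290000 N.
δ = PL/ΣAE = -20800·702/23290000 = -0.627 mm.

-0.627 mm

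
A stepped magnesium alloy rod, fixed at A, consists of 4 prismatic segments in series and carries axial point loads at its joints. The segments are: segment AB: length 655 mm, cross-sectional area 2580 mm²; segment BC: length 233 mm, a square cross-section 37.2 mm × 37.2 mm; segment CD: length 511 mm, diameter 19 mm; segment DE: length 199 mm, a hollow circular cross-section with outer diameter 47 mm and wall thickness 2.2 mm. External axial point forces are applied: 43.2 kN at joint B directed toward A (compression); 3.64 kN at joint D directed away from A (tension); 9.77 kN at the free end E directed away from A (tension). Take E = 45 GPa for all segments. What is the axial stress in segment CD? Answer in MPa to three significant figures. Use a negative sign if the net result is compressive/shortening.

Internal axial forces (sectioning from the free end, tension +): N_DE = 9.77 kN, N_CD = 13.41 kN, N_BC = 13.41 kN, N_AB = -29.79 kN.
A_CD = 283.5 mm².
σ_CD = N_CD/A_CD = 13410/283.5 = 47.3 MPa.

47.3 MPa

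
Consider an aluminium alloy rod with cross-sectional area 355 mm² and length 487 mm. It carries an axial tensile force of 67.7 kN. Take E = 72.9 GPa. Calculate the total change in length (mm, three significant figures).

1.27 mm

δ_mech = NL/(AE) = 67700·487/(355·72900) = 1.274 mm.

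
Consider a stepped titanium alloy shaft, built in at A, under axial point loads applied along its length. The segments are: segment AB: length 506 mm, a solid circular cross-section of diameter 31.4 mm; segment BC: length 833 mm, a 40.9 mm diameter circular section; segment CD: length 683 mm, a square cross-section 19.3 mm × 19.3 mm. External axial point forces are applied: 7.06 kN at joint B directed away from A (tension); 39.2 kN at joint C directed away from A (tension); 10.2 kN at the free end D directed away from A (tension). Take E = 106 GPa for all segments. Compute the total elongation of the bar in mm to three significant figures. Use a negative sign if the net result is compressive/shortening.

0.820 mm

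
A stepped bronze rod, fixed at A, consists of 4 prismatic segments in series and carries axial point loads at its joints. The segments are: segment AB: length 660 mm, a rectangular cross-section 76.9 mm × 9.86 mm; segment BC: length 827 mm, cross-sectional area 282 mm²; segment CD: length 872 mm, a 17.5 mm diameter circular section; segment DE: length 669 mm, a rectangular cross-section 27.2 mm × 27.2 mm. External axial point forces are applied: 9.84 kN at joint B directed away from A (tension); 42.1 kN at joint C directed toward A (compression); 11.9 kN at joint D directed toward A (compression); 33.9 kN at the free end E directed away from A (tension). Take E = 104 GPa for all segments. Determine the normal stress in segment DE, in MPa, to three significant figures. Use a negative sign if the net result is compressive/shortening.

Internal axial forces (sectioning from the free end, tension +): N_DE = 33.9 kN, N_CD = 22 kN, N_BC = -20.1 kN, N_AB = -10.26 kN.
A_DE = 739.8 mm².
σ_DE = N_DE/A_DE = 33900/739.8 = 45.82 MPa.

45.8 MPa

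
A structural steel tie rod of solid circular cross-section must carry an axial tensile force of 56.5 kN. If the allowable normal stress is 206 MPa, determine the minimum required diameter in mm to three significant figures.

Required area A ≥ P/σ_allow = 56500/206 = 274.3 mm².
For a solid circular section, d ≥ √(4A/π) = 18.69 mm.

18.7 mm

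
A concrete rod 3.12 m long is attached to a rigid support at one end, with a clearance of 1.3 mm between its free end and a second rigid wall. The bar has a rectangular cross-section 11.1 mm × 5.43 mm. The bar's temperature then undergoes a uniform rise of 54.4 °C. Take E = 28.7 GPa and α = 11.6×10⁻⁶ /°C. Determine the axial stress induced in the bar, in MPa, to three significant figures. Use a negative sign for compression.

-6.15 MPa

Free thermal expansion αLΔT = 11.6e-6 · 3120 · 54.4 = 1.969 mm.
The walls engage after the gap closes; constrained expansion = 1.969 − 1.3 = 0.6688 mm.
The walls impose strain ε = −(0.6688)/3120 = -2.1437e-04; σ = Eε = 28700 · -2.1437e-04 = -6.153 MPa.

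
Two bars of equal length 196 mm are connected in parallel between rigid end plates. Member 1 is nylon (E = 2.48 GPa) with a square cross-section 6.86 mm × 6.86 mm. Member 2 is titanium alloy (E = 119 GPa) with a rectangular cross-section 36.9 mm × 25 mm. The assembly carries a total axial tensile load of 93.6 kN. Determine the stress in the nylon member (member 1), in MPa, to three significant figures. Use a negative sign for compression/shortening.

A_1 = 47.06 mm².
A_2 = 922.5 mm².
Equal strain + equilibrium ⇒ each member carries load in proportion to AE: A₁E₁ = 116700 N, A₂E₂ = 109800000 N, ΣAE = 109900000 N.
σ₁ = P·E₁/ΣAE = 93600·2480/109900000 = 2.112 MPa.

2.11 MPa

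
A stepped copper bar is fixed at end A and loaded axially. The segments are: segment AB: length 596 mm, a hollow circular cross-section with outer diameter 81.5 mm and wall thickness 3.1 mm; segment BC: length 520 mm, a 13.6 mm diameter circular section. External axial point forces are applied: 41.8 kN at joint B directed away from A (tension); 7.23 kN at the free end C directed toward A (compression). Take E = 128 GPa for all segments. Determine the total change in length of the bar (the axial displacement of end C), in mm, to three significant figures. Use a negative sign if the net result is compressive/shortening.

0.00863 mm

Internal axial forces (sectioning from the free end, tension +): N_BC = -7.23 kN, N_AB = 34.57 kN.
A_AB = 763.5 mm².
A_BC = 145.3 mm².
δ_AB = 34570·596/(763.5·128000) = 0.2108 mm
δ_BC = -7230·520/(145.3·128000) = -0.2022 mm
δ = Σδ_i = 0.008626 mm.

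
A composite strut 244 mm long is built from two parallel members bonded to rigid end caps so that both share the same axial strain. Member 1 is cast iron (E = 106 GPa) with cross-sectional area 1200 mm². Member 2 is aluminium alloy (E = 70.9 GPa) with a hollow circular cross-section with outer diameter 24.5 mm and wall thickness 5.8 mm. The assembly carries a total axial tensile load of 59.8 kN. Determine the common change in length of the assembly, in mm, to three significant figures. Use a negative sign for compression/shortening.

A_2 = 340.7 mm².
Equal strain + equilibrium ⇒ each member carries load in proportion to AE: A₁E₁ = 127200000 N, A₂E₂ = 24160000 N, ΣAE = 151400000 N.
δ = PL/ΣAE = 59800·244/151400000 = 0.0964 mm.

0.0964 mm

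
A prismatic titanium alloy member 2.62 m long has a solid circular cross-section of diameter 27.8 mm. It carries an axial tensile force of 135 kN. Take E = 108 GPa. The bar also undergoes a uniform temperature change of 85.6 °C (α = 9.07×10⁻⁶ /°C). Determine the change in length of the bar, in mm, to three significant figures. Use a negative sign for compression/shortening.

7.43 mm

A = 607 mm².
δ_mech = NL/(AE) = 135000·2620/(607·108000) = 5.396 mm.
δ_thermal = αLΔT = 9.07e-6·2620·85.6 = 2.034 mm.
δ = δ_mech + δ_thermal = 7.43 mm.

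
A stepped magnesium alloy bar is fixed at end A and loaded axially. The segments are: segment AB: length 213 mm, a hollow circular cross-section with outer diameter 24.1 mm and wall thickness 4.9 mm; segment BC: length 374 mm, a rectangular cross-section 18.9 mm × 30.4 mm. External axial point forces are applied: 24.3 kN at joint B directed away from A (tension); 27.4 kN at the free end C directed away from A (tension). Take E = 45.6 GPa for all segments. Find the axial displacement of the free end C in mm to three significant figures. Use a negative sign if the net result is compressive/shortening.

Internal axial forces (sectioning from the free end, tension +): N_BC = 27.4 kN, N_AB = 51.7 kN.
A_AB = 295.6 mm².
A_BC = 574.6 mm².
δ_AB = 51700·213/(295.6·45600) = 0.8171 mm
δ_BC = 27400·374/(574.6·45600) = 0.3911 mm
δ = Σδ_i = 1.208 mm.

1.21 mm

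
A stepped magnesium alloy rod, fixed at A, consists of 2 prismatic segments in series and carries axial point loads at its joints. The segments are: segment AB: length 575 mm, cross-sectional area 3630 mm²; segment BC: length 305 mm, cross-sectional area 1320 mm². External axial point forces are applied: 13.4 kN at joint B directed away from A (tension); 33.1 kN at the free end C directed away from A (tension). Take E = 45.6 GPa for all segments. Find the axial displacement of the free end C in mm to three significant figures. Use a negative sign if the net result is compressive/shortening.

0.329 mm

Internal axial forces (sectioning from the free end, tension +): N_BC = 33.1 kN, N_AB = 46.5 kN.
δ_AB = 46500·575/(3630·45600) = 0.1615 mm
δ_BC = 33100·305/(1320·45600) = 0.1677 mm
δ = Σδ_i = 0.3293 mm.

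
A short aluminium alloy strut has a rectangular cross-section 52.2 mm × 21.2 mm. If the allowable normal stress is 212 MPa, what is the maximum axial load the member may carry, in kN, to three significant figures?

A = 1107 mm².
P_max = σ_allow · A = 212 · 1107 = 234600 N = 234.6 kN.

235 kN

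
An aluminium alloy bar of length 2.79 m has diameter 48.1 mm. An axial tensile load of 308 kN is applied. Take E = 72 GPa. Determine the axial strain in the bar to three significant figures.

0.00235

A = 1817 mm².
σ = N/A = 169.5 MPa; ε = σ/E = 169.5/72000 = 2.354e-03.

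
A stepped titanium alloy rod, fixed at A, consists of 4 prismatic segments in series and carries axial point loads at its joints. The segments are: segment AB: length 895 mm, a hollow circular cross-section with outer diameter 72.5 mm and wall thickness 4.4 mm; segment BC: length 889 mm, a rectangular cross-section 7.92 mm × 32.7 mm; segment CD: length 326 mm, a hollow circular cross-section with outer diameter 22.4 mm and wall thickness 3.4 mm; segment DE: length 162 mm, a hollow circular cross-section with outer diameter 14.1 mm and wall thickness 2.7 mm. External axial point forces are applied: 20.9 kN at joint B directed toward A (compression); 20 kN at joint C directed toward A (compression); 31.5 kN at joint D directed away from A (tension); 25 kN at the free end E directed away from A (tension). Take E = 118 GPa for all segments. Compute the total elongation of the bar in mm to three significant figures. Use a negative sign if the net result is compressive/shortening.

2.31 mm

Internal axial forces (sectioning from the free end, tension +): N_DE = 25 kN, N_CD = 56.5 kN, N_BC = 36.5 kN, N_AB = 15.6 kN.
A_AB = 941.3 mm².
A_BC = 259 mm².
A_CD = 202.9 mm².
A_DE = 96.7 mm².
δ_AB = 15600·895/(941.3·118000) = 0.1257 mm
δ_BC = 36500·889/(259·118000) = 1.062 mm
δ_CD = 56500·326/(202.9·118000) = 0.7691 mm
δ_DE = 25000·162/(96.7·118000) = 0.3549 mm
δ = Σδ_i = 2.312 mm.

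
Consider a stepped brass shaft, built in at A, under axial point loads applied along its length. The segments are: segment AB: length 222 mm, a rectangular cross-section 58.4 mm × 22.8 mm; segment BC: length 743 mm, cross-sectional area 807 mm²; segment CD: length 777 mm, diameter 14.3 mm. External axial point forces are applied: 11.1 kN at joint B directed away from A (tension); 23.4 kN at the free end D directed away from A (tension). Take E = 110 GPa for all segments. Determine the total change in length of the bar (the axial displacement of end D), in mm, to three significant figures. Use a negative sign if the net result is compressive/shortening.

Internal axial forces (sectioning from the free end, tension +): N_CD = 23.4 kN, N_BC = 23.4 kN, N_AB = 34.5 kN.
A_AB = 1332 mm².
A_CD = 160.6 mm².
δ_AB = 34500·222/(1332·110000) = 0.05229 mm
δ_BC = 23400·743/(807·110000) = 0.1959 mm
δ_CD = 23400·777/(160.6·110000) = 1.029 mm
δ = Σδ_i = 1.277 mm.

1.28 mm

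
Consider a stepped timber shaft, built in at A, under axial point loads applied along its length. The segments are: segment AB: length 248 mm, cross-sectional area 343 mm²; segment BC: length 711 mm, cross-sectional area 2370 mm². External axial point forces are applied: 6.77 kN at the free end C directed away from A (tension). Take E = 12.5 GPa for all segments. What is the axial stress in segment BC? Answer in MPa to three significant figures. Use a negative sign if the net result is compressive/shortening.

Internal axial forces (sectioning from the free end, tension +): N_BC = 6.77 kN, N_AB = 6.77 kN.
σ_BC = N_BC/A_BC = 6770/2370 = 2.857 MPa.

2.86 MPa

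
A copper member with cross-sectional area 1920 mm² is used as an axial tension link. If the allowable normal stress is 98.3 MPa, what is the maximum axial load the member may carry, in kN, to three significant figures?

189 kN

P_max = σ_allow · A = 98.3 · 1920 = 188700 N = 188.7 kN.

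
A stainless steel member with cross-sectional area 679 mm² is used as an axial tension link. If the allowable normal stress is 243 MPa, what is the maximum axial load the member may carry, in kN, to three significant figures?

165 kN

P_max = σ_allow · A = 243 · 679 = 165000 N = 165 kN.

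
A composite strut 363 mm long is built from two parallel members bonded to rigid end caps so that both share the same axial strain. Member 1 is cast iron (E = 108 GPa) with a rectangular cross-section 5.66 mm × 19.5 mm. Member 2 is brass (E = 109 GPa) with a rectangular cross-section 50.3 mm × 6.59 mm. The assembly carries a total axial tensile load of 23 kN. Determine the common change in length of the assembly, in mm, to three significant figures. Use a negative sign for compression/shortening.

A_1 = 110.4 mm².
A_2 = 331.5 mm².
Equal strain + equilibrium ⇒ each member carries load in proportion to AE: A₁E₁ = 11920000 N, A₂E₂ = 36130000 N, ΣAE = 48050000 N.
δ = PL/ΣAE = 23000·363/48050000 = 0.1738 mm.

0.174 mm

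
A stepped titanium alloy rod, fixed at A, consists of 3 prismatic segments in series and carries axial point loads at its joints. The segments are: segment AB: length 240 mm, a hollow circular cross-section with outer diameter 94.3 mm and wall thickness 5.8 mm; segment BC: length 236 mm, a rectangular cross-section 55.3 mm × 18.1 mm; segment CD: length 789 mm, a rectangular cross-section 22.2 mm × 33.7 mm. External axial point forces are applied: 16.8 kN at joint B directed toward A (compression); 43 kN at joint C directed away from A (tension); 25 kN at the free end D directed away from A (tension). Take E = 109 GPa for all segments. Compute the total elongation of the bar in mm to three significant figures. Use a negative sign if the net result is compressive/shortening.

Internal axial forces (sectioning from the free end, tension +): N_CD = 25 kN, N_BC = 68 kN, N_AB = 51.2 kN.
A_AB = 1613 mm².
A_BC = 1001 mm².
A_CD = 748.1 mm².
δ_AB = 51200·240/(1613·109000) = 0.06991 mm
δ_BC = 68000·236/(1001·109000) = 0.1471 mm
δ_CD = 25000·789/(748.1·109000) = 0.2419 mm
δ = Σδ_i = 0.4589 mm.

0.459 mm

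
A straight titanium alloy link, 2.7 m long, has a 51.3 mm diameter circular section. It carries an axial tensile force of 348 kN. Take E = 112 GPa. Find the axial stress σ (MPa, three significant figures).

168 MPa

A = 2067 mm².
σ = N/A = 348000/2067 = 168.4 MPa.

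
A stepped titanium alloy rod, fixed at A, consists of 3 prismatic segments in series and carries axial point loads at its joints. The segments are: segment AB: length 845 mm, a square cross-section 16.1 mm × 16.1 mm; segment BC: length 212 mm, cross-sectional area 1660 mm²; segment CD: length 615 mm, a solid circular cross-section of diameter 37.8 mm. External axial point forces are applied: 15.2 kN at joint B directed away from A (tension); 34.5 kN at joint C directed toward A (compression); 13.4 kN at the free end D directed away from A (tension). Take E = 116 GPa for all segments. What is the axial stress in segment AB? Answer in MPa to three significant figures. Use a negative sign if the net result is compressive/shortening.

Internal axial forces (sectioning from the free end, tension +): N_CD = 13.4 kN, N_BC = -21.1 kN, N_AB = -5.9 kN.
A_AB = 259.2 mm².
σ_AB = N_AB/A_AB = -5900/259.2 = -22.76 MPa.

-22.8 MPa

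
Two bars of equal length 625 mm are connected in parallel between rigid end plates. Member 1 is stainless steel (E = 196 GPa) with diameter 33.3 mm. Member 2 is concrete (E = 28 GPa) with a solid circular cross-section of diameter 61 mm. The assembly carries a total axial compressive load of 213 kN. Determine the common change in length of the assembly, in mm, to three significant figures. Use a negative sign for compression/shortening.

-0.527 mm

A_1 = 870.9 mm².
A_2 = 2922 mm².
Equal strain + equilibrium ⇒ each member carries load in proportion to AE: A₁E₁ = 170700000 N, A₂E₂ = 81830000 N, ΣAE = 252500000 N.
δ = PL/ΣAE = -213000·625/252500000 = -0.5272 mm.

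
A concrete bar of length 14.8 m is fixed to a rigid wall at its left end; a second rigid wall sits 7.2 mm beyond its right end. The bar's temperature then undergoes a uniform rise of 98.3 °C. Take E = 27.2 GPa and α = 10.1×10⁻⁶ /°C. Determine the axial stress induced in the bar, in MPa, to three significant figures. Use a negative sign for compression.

-13.8 MPa

Free thermal expansion αLΔT = 10.1e-6 · 14800 · 98.3 = 14.69 mm.
The walls engage after the gap closes; constrained expansion = 14.69 − 7.2 = 7.494 mm.
The walls impose strain ε = −(7.494)/14800 = -5.0634e-04; σ = Eε = 27200 · -5.0634e-04 = -13.77 MPa.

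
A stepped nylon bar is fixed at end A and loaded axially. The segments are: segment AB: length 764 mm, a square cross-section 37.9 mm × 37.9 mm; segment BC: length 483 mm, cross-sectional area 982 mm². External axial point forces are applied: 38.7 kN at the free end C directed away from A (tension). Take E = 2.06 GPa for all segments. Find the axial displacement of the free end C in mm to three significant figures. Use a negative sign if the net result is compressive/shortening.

19.2 mm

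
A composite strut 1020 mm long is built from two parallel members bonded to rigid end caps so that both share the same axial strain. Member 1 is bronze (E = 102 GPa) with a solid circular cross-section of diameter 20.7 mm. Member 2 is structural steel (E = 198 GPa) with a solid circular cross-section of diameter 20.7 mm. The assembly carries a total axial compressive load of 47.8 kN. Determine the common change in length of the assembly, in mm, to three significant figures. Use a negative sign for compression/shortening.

-0.483 mm

A_1 = 336.5 mm².
A_2 = 336.5 mm².
Equal strain + equilibrium ⇒ each member carries load in proportion to AE: A₁E₁ = 34330000 N, A₂E₂ = 66630000 N, ΣAE = 101000000 N.
δ = PL/ΣAE = -47800·1020/101000000 = -0.4829 mm.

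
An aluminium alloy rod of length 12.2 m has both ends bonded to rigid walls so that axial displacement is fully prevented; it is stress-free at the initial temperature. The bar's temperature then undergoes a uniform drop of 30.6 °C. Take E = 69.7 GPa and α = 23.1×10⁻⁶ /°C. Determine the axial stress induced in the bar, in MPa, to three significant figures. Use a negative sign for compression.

Free thermal expansion αLΔT = 23.1e-6 · 12200 · -30.6 = -8.624 mm.
The walls impose strain ε = −(-8.624)/12200 = 7.0686e-04; σ = Eε = 69700 · 7.0686e-04 = 49.27 MPa.

49.3 MPa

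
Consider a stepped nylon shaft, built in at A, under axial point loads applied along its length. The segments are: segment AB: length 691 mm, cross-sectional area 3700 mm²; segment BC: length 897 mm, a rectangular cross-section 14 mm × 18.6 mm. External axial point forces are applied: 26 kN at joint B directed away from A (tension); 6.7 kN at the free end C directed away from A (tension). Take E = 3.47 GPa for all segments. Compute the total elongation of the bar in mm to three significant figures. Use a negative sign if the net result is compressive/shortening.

Internal axial forces (sectioning from the free end, tension +): N_BC = 6.7 kN, N_AB = 32.7 kN.
A_BC = 260.4 mm².
δ_AB = 32700·691/(3700·3470) = 1.76 mm
δ_BC = 6700·897/(260.4·3470) = 6.651 mm
δ = Σδ_i = 8.411 mm.

8.41 mm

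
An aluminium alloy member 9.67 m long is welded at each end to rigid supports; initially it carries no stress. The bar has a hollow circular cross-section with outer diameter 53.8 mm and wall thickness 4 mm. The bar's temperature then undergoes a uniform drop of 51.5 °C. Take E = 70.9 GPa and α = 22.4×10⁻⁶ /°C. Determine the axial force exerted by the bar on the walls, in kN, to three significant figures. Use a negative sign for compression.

Free thermal expansion αLΔT = 22.4e-6 · 9670 · -51.5 = -11.16 mm.
The walls impose strain ε = −(-11.16)/9670 = 1.1536e-03; σ = Eε = 70900 · 1.1536e-03 = 81.79 MPa.
Wall reaction R = σ·A = 81.79·625.8 = 51180 N = 51.18 kN.

51.2 kN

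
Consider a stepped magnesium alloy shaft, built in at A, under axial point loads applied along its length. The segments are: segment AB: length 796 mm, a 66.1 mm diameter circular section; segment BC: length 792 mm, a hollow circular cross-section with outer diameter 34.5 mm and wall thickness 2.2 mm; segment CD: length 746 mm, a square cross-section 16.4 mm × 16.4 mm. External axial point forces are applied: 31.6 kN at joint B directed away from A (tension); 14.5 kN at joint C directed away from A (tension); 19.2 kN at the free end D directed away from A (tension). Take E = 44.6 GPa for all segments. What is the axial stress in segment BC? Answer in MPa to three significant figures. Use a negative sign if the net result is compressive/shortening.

Internal axial forces (sectioning from the free end, tension +): N_CD = 19.2 kN, N_BC = 33.7 kN, N_AB = 65.3 kN.
A_BC = 223.2 mm².
σ_BC = N_BC/A_BC = 33700/223.2 = 151 MPa.

151 MPa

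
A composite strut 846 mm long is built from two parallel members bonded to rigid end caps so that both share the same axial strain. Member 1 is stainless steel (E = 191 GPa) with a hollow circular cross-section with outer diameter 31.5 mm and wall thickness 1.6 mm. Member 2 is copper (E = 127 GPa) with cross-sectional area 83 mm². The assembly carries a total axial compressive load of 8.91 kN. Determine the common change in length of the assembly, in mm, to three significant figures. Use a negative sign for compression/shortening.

-0.192 mm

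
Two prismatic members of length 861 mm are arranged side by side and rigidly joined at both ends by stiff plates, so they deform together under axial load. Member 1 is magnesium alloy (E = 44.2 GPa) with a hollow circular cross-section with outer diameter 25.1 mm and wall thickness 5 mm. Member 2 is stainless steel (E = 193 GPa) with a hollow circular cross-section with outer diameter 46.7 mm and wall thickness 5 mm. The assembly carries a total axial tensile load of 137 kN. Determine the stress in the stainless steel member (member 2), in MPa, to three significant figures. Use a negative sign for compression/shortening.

188 MPa

A_1 = 315.7 mm².
A_2 = 655 mm².
Equal strain + equilibrium ⇒ each member carries load in proportion to AE: A₁E₁ = 13960000 N, A₂E₂ = 126400000 N, ΣAE = 140400000 N.
σ₂ = P·E₂/ΣAE = 137000·193000/140400000 = 188.4 MPa.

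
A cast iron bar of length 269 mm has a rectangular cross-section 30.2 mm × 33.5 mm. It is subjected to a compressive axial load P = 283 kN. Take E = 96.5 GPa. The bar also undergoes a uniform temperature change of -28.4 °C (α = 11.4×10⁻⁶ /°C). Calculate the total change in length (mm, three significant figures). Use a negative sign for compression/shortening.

-0.867 mm

A = 1012 mm².
δ_mech = NL/(AE) = -283000·269/(1012·96500) = -0.7798 mm.
δ_thermal = αLΔT = 11.4e-6·269·-28.4 = -0.08709 mm.
δ = δ_mech + δ_thermal = -0.8668 mm.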